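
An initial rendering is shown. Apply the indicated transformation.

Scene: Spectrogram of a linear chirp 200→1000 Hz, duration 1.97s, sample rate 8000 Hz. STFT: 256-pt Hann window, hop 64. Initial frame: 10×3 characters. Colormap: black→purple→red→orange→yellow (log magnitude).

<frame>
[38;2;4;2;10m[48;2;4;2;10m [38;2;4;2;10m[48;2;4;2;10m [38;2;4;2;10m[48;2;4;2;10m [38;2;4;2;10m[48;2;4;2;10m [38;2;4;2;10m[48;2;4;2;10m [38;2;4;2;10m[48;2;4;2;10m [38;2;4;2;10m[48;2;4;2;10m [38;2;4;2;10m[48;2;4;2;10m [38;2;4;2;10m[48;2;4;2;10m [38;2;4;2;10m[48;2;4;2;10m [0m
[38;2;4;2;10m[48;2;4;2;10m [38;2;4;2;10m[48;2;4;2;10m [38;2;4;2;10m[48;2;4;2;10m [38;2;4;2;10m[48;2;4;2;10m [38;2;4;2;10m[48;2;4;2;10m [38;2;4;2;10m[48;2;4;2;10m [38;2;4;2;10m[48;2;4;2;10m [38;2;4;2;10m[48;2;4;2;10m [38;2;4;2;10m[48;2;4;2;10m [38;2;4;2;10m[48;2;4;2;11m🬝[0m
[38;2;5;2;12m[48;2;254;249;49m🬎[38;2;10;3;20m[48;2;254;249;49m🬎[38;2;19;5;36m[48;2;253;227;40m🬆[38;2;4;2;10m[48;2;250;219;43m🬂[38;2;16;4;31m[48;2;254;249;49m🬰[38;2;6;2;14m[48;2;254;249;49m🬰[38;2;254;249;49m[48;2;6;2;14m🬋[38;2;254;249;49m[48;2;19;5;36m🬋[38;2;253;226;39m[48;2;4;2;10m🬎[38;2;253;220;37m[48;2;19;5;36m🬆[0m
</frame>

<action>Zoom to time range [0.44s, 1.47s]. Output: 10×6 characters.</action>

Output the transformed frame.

<frame>
[38;2;4;2;10m[48;2;4;2;10m [38;2;4;2;10m[48;2;4;2;10m [38;2;4;2;10m[48;2;4;2;10m [38;2;4;2;10m[48;2;4;2;10m [38;2;4;2;10m[48;2;4;2;10m [38;2;4;2;10m[48;2;4;2;10m [38;2;4;2;10m[48;2;4;2;10m [38;2;4;2;10m[48;2;4;2;10m [38;2;4;2;10m[48;2;4;2;10m [38;2;4;2;10m[48;2;4;2;10m [0m
[38;2;4;2;10m[48;2;4;2;10m [38;2;4;2;10m[48;2;4;2;10m [38;2;4;2;10m[48;2;4;2;10m [38;2;4;2;10m[48;2;4;2;10m [38;2;4;2;10m[48;2;4;2;10m [38;2;4;2;10m[48;2;4;2;10m [38;2;4;2;10m[48;2;4;2;10m [38;2;4;2;10m[48;2;4;2;10m [38;2;4;2;10m[48;2;4;2;10m [38;2;4;2;10m[48;2;4;2;10m [0m
[38;2;4;2;10m[48;2;4;2;10m [38;2;4;2;10m[48;2;4;2;10m [38;2;4;2;10m[48;2;4;2;10m [38;2;4;2;10m[48;2;4;2;10m [38;2;4;2;10m[48;2;4;2;10m [38;2;4;2;10m[48;2;4;2;10m [38;2;4;2;10m[48;2;4;2;10m [38;2;4;2;10m[48;2;4;2;10m [38;2;4;2;10m[48;2;4;2;10m [38;2;4;2;10m[48;2;4;2;10m [0m
[38;2;4;2;10m[48;2;4;2;10m [38;2;4;2;10m[48;2;4;2;10m [38;2;4;2;10m[48;2;4;2;10m [38;2;4;2;10m[48;2;4;2;10m [38;2;4;2;10m[48;2;4;2;10m [38;2;4;2;10m[48;2;4;2;10m [38;2;4;2;10m[48;2;4;2;10m [38;2;4;2;10m[48;2;4;2;10m [38;2;4;2;10m[48;2;4;2;10m [38;2;4;2;10m[48;2;4;2;10m [0m
[38;2;4;2;10m[48;2;5;2;11m🬎[38;2;4;2;10m[48;2;5;2;12m🬎[38;2;4;2;10m[48;2;7;2;15m🬎[38;2;4;2;10m[48;2;10;3;20m🬎[38;2;6;2;13m[48;2;24;6;43m🬝[38;2;4;2;10m[48;2;43;9;76m🬎[38;2;4;2;11m[48;2;238;153;38m🬎[38;2;5;2;12m[48;2;254;249;49m🬎[38;2;6;2;13m[48;2;254;247;48m🬎[38;2;8;2;17m[48;2;254;249;49m🬎[0m
[38;2;241;193;51m[48;2;22;5;41m🬍[38;2;253;234;43m[48;2;6;2;14m🬎[38;2;243;196;47m[48;2;5;2;12m🬎[38;2;254;249;49m[48;2;22;5;40m🬂[38;2;254;249;49m[48;2;11;3;22m🬂[38;2;254;249;49m[48;2;6;2;14m🬂[38;2;254;249;49m[48;2;5;2;12m🬂[38;2;252;216;36m[48;2;4;2;11m🬂[38;2;203;59;74m[48;2;13;3;26m🬀[38;2;23;6;43m[48;2;4;2;10m🬂[0m
</frame>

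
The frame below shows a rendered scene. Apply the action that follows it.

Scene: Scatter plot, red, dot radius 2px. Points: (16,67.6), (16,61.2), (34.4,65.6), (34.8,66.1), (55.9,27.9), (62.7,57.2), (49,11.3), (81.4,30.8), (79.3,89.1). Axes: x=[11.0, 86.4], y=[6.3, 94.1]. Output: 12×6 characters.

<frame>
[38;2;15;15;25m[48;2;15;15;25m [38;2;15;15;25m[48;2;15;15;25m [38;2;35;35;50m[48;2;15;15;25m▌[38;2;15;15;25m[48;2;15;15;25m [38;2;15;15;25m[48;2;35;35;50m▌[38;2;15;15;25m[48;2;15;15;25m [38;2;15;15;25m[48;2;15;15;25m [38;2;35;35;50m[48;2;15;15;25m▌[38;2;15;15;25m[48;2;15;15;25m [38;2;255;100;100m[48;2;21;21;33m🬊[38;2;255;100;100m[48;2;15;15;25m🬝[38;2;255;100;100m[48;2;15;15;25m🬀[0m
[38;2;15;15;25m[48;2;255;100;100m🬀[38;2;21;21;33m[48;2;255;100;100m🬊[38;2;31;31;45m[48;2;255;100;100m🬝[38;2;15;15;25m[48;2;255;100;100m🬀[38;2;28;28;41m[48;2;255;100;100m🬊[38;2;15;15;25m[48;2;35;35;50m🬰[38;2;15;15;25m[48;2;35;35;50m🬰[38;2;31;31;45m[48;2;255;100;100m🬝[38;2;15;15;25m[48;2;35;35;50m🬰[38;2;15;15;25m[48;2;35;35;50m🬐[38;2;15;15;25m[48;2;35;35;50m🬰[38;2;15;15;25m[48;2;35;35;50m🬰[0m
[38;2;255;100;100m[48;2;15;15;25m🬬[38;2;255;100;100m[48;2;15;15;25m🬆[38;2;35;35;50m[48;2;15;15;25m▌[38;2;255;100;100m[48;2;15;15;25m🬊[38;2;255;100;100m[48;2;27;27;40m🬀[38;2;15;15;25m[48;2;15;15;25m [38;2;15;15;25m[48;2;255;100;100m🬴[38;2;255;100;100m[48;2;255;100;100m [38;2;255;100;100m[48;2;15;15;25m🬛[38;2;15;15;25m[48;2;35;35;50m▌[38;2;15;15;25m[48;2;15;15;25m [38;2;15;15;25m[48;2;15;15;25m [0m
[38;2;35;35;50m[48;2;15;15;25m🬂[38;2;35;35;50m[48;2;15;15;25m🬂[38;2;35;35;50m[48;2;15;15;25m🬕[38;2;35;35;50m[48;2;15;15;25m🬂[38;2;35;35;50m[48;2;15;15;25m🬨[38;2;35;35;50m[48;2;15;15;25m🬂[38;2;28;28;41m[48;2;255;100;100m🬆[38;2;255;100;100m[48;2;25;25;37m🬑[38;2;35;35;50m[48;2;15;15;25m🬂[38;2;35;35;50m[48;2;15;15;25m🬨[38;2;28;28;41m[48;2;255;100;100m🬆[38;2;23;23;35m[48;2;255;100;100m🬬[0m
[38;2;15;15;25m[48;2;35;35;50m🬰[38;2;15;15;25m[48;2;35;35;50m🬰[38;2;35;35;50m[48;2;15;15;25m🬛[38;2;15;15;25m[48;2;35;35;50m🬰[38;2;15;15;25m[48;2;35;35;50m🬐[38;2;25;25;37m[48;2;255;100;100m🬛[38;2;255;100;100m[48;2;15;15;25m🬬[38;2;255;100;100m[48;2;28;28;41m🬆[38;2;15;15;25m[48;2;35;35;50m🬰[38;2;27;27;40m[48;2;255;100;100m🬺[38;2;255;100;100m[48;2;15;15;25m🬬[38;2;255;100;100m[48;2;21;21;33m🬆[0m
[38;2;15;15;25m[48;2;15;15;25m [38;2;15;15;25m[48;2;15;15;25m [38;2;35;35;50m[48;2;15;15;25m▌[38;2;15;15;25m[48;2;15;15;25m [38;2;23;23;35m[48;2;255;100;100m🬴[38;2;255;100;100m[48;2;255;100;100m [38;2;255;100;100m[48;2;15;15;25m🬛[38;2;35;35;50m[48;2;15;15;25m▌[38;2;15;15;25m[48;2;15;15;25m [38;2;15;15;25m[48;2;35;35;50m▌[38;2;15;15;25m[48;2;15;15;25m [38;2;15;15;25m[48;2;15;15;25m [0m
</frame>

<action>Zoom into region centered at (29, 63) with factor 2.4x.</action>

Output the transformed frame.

<frame>
[38;2;15;15;25m[48;2;15;15;25m [38;2;15;15;25m[48;2;15;15;25m [38;2;35;35;50m[48;2;15;15;25m▌[38;2;15;15;25m[48;2;15;15;25m [38;2;15;15;25m[48;2;35;35;50m▌[38;2;15;15;25m[48;2;15;15;25m [38;2;15;15;25m[48;2;15;15;25m [38;2;35;35;50m[48;2;15;15;25m▌[38;2;15;15;25m[48;2;15;15;25m [38;2;15;15;25m[48;2;35;35;50m▌[38;2;15;15;25m[48;2;15;15;25m [38;2;15;15;25m[48;2;15;15;25m [0m
[38;2;21;21;33m[48;2;255;100;100m🬆[38;2;23;23;35m[48;2;255;100;100m🬬[38;2;35;35;50m[48;2;15;15;25m🬛[38;2;15;15;25m[48;2;35;35;50m🬰[38;2;15;15;25m[48;2;35;35;50m🬐[38;2;15;15;25m[48;2;35;35;50m🬰[38;2;15;15;25m[48;2;35;35;50m🬰[38;2;31;31;45m[48;2;255;100;100m🬝[38;2;15;15;25m[48;2;35;35;50m🬰[38;2;15;15;25m[48;2;35;35;50m🬐[38;2;15;15;25m[48;2;35;35;50m🬰[38;2;15;15;25m[48;2;35;35;50m🬰[0m
[38;2;255;100;100m[48;2;255;100;100m [38;2;255;100;100m[48;2;15;15;25m🬕[38;2;35;35;50m[48;2;15;15;25m▌[38;2;15;15;25m[48;2;15;15;25m [38;2;15;15;25m[48;2;35;35;50m▌[38;2;15;15;25m[48;2;15;15;25m [38;2;15;15;25m[48;2;255;100;100m🬴[38;2;255;100;100m[48;2;255;100;100m [38;2;255;100;100m[48;2;15;15;25m🬛[38;2;15;15;25m[48;2;35;35;50m▌[38;2;15;15;25m[48;2;15;15;25m [38;2;15;15;25m[48;2;15;15;25m [0m
[38;2;255;100;100m[48;2;15;15;25m🬬[38;2;255;100;100m[48;2;15;15;25m🬆[38;2;35;35;50m[48;2;15;15;25m🬕[38;2;35;35;50m[48;2;15;15;25m🬂[38;2;35;35;50m[48;2;15;15;25m🬨[38;2;35;35;50m[48;2;15;15;25m🬂[38;2;35;35;50m[48;2;15;15;25m🬂[38;2;255;100;100m[48;2;27;27;40m🬁[38;2;35;35;50m[48;2;15;15;25m🬂[38;2;35;35;50m[48;2;15;15;25m🬨[38;2;35;35;50m[48;2;15;15;25m🬂[38;2;35;35;50m[48;2;15;15;25m🬂[0m
[38;2;15;15;25m[48;2;35;35;50m🬰[38;2;15;15;25m[48;2;35;35;50m🬰[38;2;35;35;50m[48;2;15;15;25m🬛[38;2;15;15;25m[48;2;35;35;50m🬰[38;2;15;15;25m[48;2;35;35;50m🬐[38;2;15;15;25m[48;2;35;35;50m🬰[38;2;15;15;25m[48;2;35;35;50m🬰[38;2;35;35;50m[48;2;15;15;25m🬛[38;2;15;15;25m[48;2;35;35;50m🬰[38;2;15;15;25m[48;2;35;35;50m🬐[38;2;15;15;25m[48;2;35;35;50m🬰[38;2;15;15;25m[48;2;35;35;50m🬰[0m
[38;2;15;15;25m[48;2;15;15;25m [38;2;15;15;25m[48;2;15;15;25m [38;2;35;35;50m[48;2;15;15;25m▌[38;2;15;15;25m[48;2;15;15;25m [38;2;15;15;25m[48;2;35;35;50m▌[38;2;15;15;25m[48;2;15;15;25m [38;2;15;15;25m[48;2;15;15;25m [38;2;35;35;50m[48;2;15;15;25m▌[38;2;15;15;25m[48;2;15;15;25m [38;2;15;15;25m[48;2;35;35;50m▌[38;2;15;15;25m[48;2;15;15;25m [38;2;15;15;25m[48;2;15;15;25m [0m
</frame>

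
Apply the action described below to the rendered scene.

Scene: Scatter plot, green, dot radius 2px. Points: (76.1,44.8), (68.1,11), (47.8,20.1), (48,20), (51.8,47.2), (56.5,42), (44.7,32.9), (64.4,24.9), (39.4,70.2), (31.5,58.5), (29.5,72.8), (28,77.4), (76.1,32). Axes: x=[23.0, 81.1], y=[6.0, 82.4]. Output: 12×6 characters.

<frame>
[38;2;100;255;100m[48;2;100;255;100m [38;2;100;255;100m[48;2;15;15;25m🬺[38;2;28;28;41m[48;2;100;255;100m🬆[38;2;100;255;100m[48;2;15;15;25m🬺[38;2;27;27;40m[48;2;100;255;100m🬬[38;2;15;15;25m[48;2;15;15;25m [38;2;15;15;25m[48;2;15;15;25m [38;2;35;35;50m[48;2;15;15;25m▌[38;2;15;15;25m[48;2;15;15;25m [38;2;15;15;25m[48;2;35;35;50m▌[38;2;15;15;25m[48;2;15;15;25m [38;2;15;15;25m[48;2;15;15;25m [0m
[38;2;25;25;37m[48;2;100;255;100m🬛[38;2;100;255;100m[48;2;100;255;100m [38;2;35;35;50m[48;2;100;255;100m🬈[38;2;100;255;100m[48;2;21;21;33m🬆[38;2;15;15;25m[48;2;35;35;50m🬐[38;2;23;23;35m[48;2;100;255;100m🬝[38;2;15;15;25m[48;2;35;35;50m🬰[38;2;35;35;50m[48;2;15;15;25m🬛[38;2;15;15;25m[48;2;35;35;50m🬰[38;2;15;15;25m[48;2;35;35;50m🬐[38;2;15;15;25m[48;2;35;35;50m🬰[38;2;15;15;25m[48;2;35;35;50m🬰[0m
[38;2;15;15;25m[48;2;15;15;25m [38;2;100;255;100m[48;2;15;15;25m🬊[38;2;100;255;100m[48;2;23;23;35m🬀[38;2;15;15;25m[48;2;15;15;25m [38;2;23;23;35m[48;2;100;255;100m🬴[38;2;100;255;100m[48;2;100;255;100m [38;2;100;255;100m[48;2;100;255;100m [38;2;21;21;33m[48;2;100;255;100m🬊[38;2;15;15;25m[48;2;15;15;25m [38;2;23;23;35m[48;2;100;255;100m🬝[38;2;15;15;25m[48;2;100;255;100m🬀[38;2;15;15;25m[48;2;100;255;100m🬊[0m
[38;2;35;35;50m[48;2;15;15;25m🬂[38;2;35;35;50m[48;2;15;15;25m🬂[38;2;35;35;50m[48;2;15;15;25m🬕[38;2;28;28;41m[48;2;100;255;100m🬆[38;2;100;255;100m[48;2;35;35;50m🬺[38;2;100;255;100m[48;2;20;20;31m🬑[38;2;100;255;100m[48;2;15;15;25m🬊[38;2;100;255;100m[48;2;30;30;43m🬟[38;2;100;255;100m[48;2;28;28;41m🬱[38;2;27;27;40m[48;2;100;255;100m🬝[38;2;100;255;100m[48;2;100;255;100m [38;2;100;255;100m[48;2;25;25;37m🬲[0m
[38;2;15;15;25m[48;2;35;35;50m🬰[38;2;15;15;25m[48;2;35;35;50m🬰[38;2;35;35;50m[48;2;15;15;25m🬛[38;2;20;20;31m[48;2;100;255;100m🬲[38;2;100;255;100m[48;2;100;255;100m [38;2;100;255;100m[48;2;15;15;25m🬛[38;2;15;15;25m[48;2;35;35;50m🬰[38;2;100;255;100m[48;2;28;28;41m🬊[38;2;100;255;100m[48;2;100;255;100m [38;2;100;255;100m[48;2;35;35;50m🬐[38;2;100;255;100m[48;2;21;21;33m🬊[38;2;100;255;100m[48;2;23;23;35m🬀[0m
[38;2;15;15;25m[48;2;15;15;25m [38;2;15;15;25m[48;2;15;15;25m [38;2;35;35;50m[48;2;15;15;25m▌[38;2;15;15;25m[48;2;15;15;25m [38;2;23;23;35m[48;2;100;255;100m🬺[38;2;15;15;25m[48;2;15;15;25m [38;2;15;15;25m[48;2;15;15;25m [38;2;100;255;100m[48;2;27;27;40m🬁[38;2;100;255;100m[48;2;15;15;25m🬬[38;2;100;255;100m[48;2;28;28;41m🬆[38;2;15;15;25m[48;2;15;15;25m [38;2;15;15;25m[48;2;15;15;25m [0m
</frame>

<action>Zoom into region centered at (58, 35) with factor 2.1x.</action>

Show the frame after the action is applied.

<frame>
[38;2;15;15;25m[48;2;15;15;25m [38;2;15;15;25m[48;2;15;15;25m [38;2;28;28;41m[48;2;100;255;100m🬆[38;2;100;255;100m[48;2;15;15;25m🬺[38;2;27;27;40m[48;2;100;255;100m🬬[38;2;15;15;25m[48;2;15;15;25m [38;2;15;15;25m[48;2;15;15;25m [38;2;35;35;50m[48;2;15;15;25m▌[38;2;15;15;25m[48;2;15;15;25m [38;2;15;15;25m[48;2;35;35;50m▌[38;2;15;15;25m[48;2;15;15;25m [38;2;15;15;25m[48;2;15;15;25m [0m
[38;2;15;15;25m[48;2;35;35;50m🬰[38;2;15;15;25m[48;2;35;35;50m🬰[38;2;100;255;100m[48;2;31;31;45m🬁[38;2;100;255;100m[48;2;21;21;33m🬆[38;2;28;28;41m[48;2;100;255;100m🬆[38;2;100;255;100m[48;2;15;15;25m🬺[38;2;23;23;35m[48;2;100;255;100m🬬[38;2;35;35;50m[48;2;15;15;25m🬛[38;2;15;15;25m[48;2;35;35;50m🬰[38;2;15;15;25m[48;2;35;35;50m🬐[38;2;15;15;25m[48;2;35;35;50m🬰[38;2;15;15;25m[48;2;35;35;50m🬰[0m
[38;2;15;15;25m[48;2;100;255;100m🬊[38;2;15;15;25m[48;2;15;15;25m [38;2;35;35;50m[48;2;15;15;25m▌[38;2;15;15;25m[48;2;15;15;25m [38;2;23;23;35m[48;2;100;255;100m🬺[38;2;100;255;100m[48;2;15;15;25m🬆[38;2;15;15;25m[48;2;15;15;25m [38;2;35;35;50m[48;2;15;15;25m▌[38;2;15;15;25m[48;2;15;15;25m [38;2;15;15;25m[48;2;35;35;50m▌[38;2;15;15;25m[48;2;15;15;25m [38;2;15;15;25m[48;2;15;15;25m [0m
[38;2;100;255;100m[48;2;15;15;25m🬝[38;2;100;255;100m[48;2;19;19;30m🬀[38;2;35;35;50m[48;2;15;15;25m🬕[38;2;35;35;50m[48;2;15;15;25m🬂[38;2;35;35;50m[48;2;15;15;25m🬨[38;2;35;35;50m[48;2;15;15;25m🬂[38;2;35;35;50m[48;2;15;15;25m🬂[38;2;35;35;50m[48;2;15;15;25m🬕[38;2;23;23;35m[48;2;100;255;100m🬬[38;2;35;35;50m[48;2;15;15;25m🬨[38;2;35;35;50m[48;2;15;15;25m🬂[38;2;35;35;50m[48;2;15;15;25m🬂[0m
[38;2;15;15;25m[48;2;35;35;50m🬰[38;2;21;21;33m[48;2;100;255;100m🬆[38;2;27;27;40m[48;2;100;255;100m🬬[38;2;15;15;25m[48;2;35;35;50m🬰[38;2;15;15;25m[48;2;35;35;50m🬐[38;2;15;15;25m[48;2;35;35;50m🬰[38;2;15;15;25m[48;2;35;35;50m🬰[38;2;35;35;50m[48;2;100;255;100m🬐[38;2;100;255;100m[48;2;100;255;100m [38;2;27;27;40m[48;2;100;255;100m🬸[38;2;15;15;25m[48;2;35;35;50m🬰[38;2;15;15;25m[48;2;35;35;50m🬰[0m
[38;2;15;15;25m[48;2;100;255;100m🬺[38;2;100;255;100m[48;2;15;15;25m🬬[38;2;100;255;100m[48;2;21;21;33m🬆[38;2;15;15;25m[48;2;15;15;25m [38;2;15;15;25m[48;2;35;35;50m▌[38;2;15;15;25m[48;2;15;15;25m [38;2;15;15;25m[48;2;15;15;25m [38;2;35;35;50m[48;2;15;15;25m▌[38;2;100;255;100m[48;2;15;15;25m🬀[38;2;15;15;25m[48;2;35;35;50m▌[38;2;15;15;25m[48;2;15;15;25m [38;2;15;15;25m[48;2;15;15;25m [0m
</frame>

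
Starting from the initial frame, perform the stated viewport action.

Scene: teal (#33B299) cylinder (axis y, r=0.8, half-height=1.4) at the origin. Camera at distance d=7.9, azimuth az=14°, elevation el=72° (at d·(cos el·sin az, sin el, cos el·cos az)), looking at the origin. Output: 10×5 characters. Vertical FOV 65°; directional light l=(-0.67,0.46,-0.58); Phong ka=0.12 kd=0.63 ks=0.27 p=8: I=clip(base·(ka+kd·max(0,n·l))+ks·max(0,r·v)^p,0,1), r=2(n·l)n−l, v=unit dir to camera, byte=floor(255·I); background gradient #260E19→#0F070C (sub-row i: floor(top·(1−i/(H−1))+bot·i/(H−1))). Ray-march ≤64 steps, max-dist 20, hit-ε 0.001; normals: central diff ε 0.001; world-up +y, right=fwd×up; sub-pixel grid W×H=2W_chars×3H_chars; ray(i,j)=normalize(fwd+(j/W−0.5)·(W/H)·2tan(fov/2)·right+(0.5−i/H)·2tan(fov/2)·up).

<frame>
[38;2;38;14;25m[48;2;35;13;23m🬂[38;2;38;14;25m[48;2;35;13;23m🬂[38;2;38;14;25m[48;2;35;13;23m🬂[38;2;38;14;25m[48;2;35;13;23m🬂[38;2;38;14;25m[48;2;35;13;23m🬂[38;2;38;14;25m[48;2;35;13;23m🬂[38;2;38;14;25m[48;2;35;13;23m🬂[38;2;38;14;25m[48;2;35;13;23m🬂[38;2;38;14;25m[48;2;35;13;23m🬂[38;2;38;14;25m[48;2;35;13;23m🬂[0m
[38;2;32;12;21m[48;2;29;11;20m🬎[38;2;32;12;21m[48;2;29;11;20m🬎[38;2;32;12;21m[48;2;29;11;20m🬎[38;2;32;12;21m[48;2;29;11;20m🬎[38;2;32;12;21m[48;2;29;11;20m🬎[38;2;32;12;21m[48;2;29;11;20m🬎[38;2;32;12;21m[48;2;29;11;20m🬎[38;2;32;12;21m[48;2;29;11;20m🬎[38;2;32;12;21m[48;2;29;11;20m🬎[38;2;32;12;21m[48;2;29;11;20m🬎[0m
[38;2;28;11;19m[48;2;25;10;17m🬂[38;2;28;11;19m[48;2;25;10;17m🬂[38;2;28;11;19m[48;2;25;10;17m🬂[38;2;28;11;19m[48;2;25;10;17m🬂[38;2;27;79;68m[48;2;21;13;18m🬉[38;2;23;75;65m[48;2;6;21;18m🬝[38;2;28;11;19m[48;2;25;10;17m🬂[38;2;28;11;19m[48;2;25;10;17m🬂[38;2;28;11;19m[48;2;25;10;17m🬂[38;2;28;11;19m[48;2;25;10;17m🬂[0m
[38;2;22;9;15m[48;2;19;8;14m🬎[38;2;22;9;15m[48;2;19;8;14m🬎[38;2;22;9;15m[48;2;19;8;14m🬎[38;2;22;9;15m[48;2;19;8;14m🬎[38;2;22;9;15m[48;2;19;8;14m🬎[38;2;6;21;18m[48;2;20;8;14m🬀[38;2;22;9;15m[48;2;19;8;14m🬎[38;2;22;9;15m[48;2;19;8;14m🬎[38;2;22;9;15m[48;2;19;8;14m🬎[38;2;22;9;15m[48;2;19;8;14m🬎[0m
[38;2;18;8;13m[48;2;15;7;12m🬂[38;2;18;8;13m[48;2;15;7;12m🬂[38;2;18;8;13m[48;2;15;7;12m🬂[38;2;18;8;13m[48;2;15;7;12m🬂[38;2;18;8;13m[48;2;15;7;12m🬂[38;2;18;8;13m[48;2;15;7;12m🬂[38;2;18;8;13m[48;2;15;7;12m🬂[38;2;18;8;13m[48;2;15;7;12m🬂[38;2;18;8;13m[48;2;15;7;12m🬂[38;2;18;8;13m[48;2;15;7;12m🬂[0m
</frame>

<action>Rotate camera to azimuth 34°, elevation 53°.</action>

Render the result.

<frame>
[38;2;38;14;25m[48;2;35;13;23m🬂[38;2;38;14;25m[48;2;35;13;23m🬂[38;2;38;14;25m[48;2;35;13;23m🬂[38;2;38;14;25m[48;2;35;13;23m🬂[38;2;38;14;25m[48;2;35;13;23m🬂[38;2;38;14;25m[48;2;35;13;23m🬂[38;2;38;14;25m[48;2;35;13;23m🬂[38;2;38;14;25m[48;2;35;13;23m🬂[38;2;38;14;25m[48;2;35;13;23m🬂[38;2;38;14;25m[48;2;35;13;23m🬂[0m
[38;2;32;12;21m[48;2;29;11;20m🬎[38;2;32;12;21m[48;2;29;11;20m🬎[38;2;32;12;21m[48;2;29;11;20m🬎[38;2;32;12;21m[48;2;29;11;20m🬎[38;2;32;12;21m[48;2;29;11;20m🬎[38;2;32;12;21m[48;2;29;11;20m🬎[38;2;32;12;21m[48;2;29;11;20m🬎[38;2;32;12;21m[48;2;29;11;20m🬎[38;2;32;12;21m[48;2;29;11;20m🬎[38;2;32;12;21m[48;2;29;11;20m🬎[0m
[38;2;28;11;19m[48;2;25;10;17m🬂[38;2;28;11;19m[48;2;25;10;17m🬂[38;2;28;11;19m[48;2;25;10;17m🬂[38;2;28;11;19m[48;2;25;10;17m🬂[38;2;63;115;105m[48;2;18;14;18m🬁[38;2;53;105;94m[48;2;6;21;18m🬆[38;2;28;11;19m[48;2;25;10;17m🬂[38;2;28;11;19m[48;2;25;10;17m🬂[38;2;28;11;19m[48;2;25;10;17m🬂[38;2;28;11;19m[48;2;25;10;17m🬂[0m
[38;2;22;9;15m[48;2;19;8;14m🬎[38;2;22;9;15m[48;2;19;8;14m🬎[38;2;22;9;15m[48;2;19;8;14m🬎[38;2;22;9;15m[48;2;19;8;14m🬎[38;2;22;9;15m[48;2;19;8;14m🬎[38;2;6;21;18m[48;2;20;8;14m🬀[38;2;22;9;15m[48;2;19;8;14m🬎[38;2;22;9;15m[48;2;19;8;14m🬎[38;2;22;9;15m[48;2;19;8;14m🬎[38;2;22;9;15m[48;2;19;8;14m🬎[0m
[38;2;18;8;13m[48;2;15;7;12m🬂[38;2;18;8;13m[48;2;15;7;12m🬂[38;2;18;8;13m[48;2;15;7;12m🬂[38;2;18;8;13m[48;2;15;7;12m🬂[38;2;18;8;13m[48;2;15;7;12m🬂[38;2;18;8;13m[48;2;15;7;12m🬂[38;2;18;8;13m[48;2;15;7;12m🬂[38;2;18;8;13m[48;2;15;7;12m🬂[38;2;18;8;13m[48;2;15;7;12m🬂[38;2;18;8;13m[48;2;15;7;12m🬂[0m
</frame>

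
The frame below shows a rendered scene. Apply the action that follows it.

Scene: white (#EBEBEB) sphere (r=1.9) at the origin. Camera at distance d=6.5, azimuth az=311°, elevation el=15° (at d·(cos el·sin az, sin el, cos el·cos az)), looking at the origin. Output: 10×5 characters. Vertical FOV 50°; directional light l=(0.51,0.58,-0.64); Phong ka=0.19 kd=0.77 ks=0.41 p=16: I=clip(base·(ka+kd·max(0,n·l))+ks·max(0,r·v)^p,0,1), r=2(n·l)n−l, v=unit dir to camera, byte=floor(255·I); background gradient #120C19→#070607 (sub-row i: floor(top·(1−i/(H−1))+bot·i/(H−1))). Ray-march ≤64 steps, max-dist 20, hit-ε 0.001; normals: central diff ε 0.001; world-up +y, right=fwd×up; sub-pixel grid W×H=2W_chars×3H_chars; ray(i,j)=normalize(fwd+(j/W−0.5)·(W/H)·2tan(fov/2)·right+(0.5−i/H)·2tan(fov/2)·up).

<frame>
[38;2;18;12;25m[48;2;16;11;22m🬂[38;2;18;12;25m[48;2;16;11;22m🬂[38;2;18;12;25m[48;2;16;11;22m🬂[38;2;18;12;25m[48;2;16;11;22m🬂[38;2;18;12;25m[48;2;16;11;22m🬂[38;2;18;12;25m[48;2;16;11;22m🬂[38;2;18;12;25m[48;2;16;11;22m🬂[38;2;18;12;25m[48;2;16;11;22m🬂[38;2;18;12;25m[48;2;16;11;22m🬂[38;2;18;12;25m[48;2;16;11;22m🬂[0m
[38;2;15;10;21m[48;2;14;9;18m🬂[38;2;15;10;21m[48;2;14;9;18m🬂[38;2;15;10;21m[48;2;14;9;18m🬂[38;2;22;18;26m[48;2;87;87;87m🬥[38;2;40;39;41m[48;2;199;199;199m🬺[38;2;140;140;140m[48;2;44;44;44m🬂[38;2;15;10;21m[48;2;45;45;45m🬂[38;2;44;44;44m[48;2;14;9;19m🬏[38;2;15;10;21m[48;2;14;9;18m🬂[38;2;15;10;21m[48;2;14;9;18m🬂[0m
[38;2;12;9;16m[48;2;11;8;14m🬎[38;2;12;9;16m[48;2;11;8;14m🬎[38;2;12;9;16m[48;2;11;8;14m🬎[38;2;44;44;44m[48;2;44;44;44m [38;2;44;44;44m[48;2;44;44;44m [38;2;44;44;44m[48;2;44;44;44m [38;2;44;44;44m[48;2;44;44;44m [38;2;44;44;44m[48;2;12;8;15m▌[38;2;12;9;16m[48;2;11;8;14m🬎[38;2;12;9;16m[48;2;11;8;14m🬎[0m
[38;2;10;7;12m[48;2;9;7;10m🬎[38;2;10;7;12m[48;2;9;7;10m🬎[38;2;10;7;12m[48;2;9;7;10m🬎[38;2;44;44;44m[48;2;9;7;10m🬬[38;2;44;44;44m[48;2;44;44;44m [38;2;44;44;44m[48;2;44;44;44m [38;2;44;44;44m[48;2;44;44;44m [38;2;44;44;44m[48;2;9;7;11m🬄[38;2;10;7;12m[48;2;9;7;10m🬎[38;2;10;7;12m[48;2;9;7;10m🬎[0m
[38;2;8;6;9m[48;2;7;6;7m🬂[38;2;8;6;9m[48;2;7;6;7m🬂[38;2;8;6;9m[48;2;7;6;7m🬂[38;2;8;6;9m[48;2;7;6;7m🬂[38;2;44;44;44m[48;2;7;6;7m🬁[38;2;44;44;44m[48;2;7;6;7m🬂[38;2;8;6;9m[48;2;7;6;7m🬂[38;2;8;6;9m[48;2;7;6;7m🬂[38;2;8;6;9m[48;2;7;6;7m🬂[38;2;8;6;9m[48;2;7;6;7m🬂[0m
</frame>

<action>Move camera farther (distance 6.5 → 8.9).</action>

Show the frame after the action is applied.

<frame>
[38;2;18;12;25m[48;2;16;11;22m🬂[38;2;18;12;25m[48;2;16;11;22m🬂[38;2;18;12;25m[48;2;16;11;22m🬂[38;2;18;12;25m[48;2;16;11;22m🬂[38;2;18;12;25m[48;2;16;11;22m🬂[38;2;18;12;25m[48;2;16;11;22m🬂[38;2;18;12;25m[48;2;16;11;22m🬂[38;2;18;12;25m[48;2;16;11;22m🬂[38;2;18;12;25m[48;2;16;11;22m🬂[38;2;18;12;25m[48;2;16;11;22m🬂[0m
[38;2;15;10;21m[48;2;14;9;18m🬂[38;2;15;10;21m[48;2;14;9;18m🬂[38;2;15;10;21m[48;2;14;9;18m🬂[38;2;15;10;21m[48;2;14;9;18m🬂[38;2;22;18;26m[48;2;107;107;107m🬬[38;2;155;155;155m[48;2;26;23;29m🬃[38;2;55;55;55m[48;2;14;9;19m🬏[38;2;15;10;21m[48;2;14;9;18m🬂[38;2;15;10;21m[48;2;14;9;18m🬂[38;2;15;10;21m[48;2;14;9;18m🬂[0m
[38;2;12;9;16m[48;2;11;8;14m🬎[38;2;12;9;16m[48;2;11;8;14m🬎[38;2;12;9;16m[48;2;11;8;14m🬎[38;2;51;51;51m[48;2;12;8;15m▐[38;2;44;44;44m[48;2;44;44;44m [38;2;44;44;44m[48;2;44;44;44m [38;2;44;44;44m[48;2;44;44;44m [38;2;12;9;16m[48;2;11;8;14m🬎[38;2;12;9;16m[48;2;11;8;14m🬎[38;2;12;9;16m[48;2;11;8;14m🬎[0m
[38;2;10;7;12m[48;2;9;7;10m🬎[38;2;10;7;12m[48;2;9;7;10m🬎[38;2;10;7;12m[48;2;9;7;10m🬎[38;2;44;44;44m[48;2;9;7;11m🬁[38;2;44;44;44m[48;2;9;7;10m🬎[38;2;44;44;44m[48;2;9;7;10m🬝[38;2;44;44;44m[48;2;9;7;10m🬆[38;2;10;7;12m[48;2;9;7;10m🬎[38;2;10;7;12m[48;2;9;7;10m🬎[38;2;10;7;12m[48;2;9;7;10m🬎[0m
[38;2;8;6;9m[48;2;7;6;7m🬂[38;2;8;6;9m[48;2;7;6;7m🬂[38;2;8;6;9m[48;2;7;6;7m🬂[38;2;8;6;9m[48;2;7;6;7m🬂[38;2;8;6;9m[48;2;7;6;7m🬂[38;2;8;6;9m[48;2;7;6;7m🬂[38;2;8;6;9m[48;2;7;6;7m🬂[38;2;8;6;9m[48;2;7;6;7m🬂[38;2;8;6;9m[48;2;7;6;7m🬂[38;2;8;6;9m[48;2;7;6;7m🬂[0m
</frame>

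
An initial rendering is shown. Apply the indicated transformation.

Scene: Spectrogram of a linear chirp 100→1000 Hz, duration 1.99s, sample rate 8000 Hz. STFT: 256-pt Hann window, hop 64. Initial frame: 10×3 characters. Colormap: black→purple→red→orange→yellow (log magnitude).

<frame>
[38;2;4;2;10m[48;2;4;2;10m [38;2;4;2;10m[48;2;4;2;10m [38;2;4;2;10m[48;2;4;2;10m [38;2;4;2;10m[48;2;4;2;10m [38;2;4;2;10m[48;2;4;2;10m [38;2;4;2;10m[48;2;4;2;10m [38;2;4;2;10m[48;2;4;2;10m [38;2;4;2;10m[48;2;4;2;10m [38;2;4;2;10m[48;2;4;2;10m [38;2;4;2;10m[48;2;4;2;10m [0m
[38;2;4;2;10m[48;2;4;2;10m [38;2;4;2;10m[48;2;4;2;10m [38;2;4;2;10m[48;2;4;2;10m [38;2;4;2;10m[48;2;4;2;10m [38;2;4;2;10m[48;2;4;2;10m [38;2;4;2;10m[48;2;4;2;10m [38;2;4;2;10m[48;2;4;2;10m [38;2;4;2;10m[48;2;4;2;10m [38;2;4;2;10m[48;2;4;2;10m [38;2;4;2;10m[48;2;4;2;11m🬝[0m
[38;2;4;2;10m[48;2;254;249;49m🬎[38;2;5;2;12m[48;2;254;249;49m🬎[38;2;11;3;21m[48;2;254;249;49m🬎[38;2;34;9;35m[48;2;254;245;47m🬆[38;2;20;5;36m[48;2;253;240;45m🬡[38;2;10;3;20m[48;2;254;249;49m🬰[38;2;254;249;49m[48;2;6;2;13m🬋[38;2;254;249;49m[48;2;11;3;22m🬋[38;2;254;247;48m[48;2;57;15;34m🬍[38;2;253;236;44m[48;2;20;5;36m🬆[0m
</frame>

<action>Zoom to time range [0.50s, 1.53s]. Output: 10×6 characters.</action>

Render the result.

<frame>
[38;2;4;2;10m[48;2;4;2;10m [38;2;4;2;10m[48;2;4;2;10m [38;2;4;2;10m[48;2;4;2;10m [38;2;4;2;10m[48;2;4;2;10m [38;2;4;2;10m[48;2;4;2;10m [38;2;4;2;10m[48;2;4;2;10m [38;2;4;2;10m[48;2;4;2;10m [38;2;4;2;10m[48;2;4;2;10m [38;2;4;2;10m[48;2;4;2;10m [38;2;4;2;10m[48;2;4;2;10m [0m
[38;2;4;2;10m[48;2;4;2;10m [38;2;4;2;10m[48;2;4;2;10m [38;2;4;2;10m[48;2;4;2;10m [38;2;4;2;10m[48;2;4;2;10m [38;2;4;2;10m[48;2;4;2;10m [38;2;4;2;10m[48;2;4;2;10m [38;2;4;2;10m[48;2;4;2;10m [38;2;4;2;10m[48;2;4;2;10m [38;2;4;2;10m[48;2;4;2;10m [38;2;4;2;10m[48;2;4;2;10m [0m
[38;2;4;2;10m[48;2;4;2;10m [38;2;4;2;10m[48;2;4;2;10m [38;2;4;2;10m[48;2;4;2;10m [38;2;4;2;10m[48;2;4;2;10m [38;2;4;2;10m[48;2;4;2;10m [38;2;4;2;10m[48;2;4;2;10m [38;2;4;2;10m[48;2;4;2;10m [38;2;4;2;10m[48;2;4;2;10m [38;2;4;2;10m[48;2;4;2;10m [38;2;4;2;10m[48;2;4;2;10m [0m
[38;2;4;2;10m[48;2;4;2;10m [38;2;4;2;10m[48;2;4;2;10m [38;2;4;2;10m[48;2;4;2;10m [38;2;4;2;10m[48;2;4;2;10m [38;2;4;2;10m[48;2;4;2;10m [38;2;4;2;10m[48;2;4;2;10m [38;2;4;2;10m[48;2;4;2;10m [38;2;4;2;10m[48;2;4;2;10m [38;2;4;2;10m[48;2;4;2;10m [38;2;4;2;10m[48;2;4;2;10m [0m
[38;2;4;2;10m[48;2;4;2;11m🬎[38;2;4;2;10m[48;2;5;2;11m🬎[38;2;4;2;10m[48;2;5;2;12m🬎[38;2;4;2;10m[48;2;7;2;15m🬎[38;2;4;2;10m[48;2;11;3;22m🬎[38;2;4;2;10m[48;2;23;5;41m🬎[38;2;14;4;26m[48;2;221;94;50m🬝[38;2;4;2;11m[48;2;253;235;43m🬎[38;2;6;2;13m[48;2;254;249;49m🬎[38;2;7;2;16m[48;2;254;249;49m🬎[0m
[38;2;254;249;49m[48;2;18;4;34m🬋[38;2;254;249;49m[48;2;64;16;51m🬋[38;2;253;236;44m[48;2;6;2;14m🬎[38;2;239;185;51m[48;2;5;2;12m🬎[38;2;254;249;49m[48;2;21;5;38m🬂[38;2;254;249;49m[48;2;8;3;18m🬂[38;2;254;248;49m[48;2;6;2;13m🬂[38;2;254;243;47m[48;2;5;2;12m🬂[38;2;250;168;16m[48;2;25;7;25m🬀[38;2;48;11;83m[48;2;8;2;17m🬀[0m
</frame>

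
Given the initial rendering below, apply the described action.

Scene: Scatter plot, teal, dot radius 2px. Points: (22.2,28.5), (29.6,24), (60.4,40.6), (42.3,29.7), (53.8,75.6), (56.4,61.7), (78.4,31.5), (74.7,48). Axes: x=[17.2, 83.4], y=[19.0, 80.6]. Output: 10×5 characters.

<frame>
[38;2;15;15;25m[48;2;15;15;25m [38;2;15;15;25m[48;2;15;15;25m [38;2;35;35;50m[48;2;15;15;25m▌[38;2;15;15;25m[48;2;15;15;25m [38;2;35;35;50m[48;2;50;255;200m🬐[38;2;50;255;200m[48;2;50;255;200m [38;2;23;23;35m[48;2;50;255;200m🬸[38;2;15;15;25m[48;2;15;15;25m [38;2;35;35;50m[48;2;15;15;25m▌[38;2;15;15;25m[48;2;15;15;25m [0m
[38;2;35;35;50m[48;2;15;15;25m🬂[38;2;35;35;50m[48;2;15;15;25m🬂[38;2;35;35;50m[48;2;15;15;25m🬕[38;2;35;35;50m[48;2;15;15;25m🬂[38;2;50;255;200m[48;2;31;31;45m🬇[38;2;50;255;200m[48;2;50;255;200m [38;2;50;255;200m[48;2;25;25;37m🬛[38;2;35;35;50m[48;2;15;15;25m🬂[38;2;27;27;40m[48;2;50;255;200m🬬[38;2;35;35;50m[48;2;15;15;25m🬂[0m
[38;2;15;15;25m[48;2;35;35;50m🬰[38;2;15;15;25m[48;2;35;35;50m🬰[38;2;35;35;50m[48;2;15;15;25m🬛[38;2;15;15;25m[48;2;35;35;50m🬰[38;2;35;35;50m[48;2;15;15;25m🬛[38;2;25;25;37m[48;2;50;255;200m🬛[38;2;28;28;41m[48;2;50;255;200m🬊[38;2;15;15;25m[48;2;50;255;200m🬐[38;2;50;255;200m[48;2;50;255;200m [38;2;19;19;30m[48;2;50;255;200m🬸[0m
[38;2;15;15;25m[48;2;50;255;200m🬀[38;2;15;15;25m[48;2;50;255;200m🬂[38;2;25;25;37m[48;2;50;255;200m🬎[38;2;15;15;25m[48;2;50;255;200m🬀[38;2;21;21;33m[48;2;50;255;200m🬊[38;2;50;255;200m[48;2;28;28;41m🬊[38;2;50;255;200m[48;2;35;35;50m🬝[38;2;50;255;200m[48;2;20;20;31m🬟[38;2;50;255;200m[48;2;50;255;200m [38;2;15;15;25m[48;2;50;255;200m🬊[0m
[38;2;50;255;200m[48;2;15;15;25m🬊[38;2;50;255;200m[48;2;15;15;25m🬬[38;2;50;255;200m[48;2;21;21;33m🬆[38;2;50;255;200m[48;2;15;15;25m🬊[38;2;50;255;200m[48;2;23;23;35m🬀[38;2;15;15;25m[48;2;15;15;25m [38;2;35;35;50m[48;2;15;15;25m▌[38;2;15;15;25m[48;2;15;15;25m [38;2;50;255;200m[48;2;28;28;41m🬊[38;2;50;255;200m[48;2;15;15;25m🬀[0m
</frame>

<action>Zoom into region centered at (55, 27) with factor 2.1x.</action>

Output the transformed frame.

<frame>
[38;2;15;15;25m[48;2;15;15;25m [38;2;15;15;25m[48;2;15;15;25m [38;2;35;35;50m[48;2;15;15;25m▌[38;2;15;15;25m[48;2;15;15;25m [38;2;35;35;50m[48;2;15;15;25m▌[38;2;50;255;200m[48;2;15;15;25m🬊[38;2;50;255;200m[48;2;15;15;25m🬝[38;2;50;255;200m[48;2;15;15;25m🬀[38;2;35;35;50m[48;2;15;15;25m▌[38;2;15;15;25m[48;2;15;15;25m [0m
[38;2;35;35;50m[48;2;50;255;200m🬀[38;2;50;255;200m[48;2;28;28;41m🬱[38;2;35;35;50m[48;2;15;15;25m🬕[38;2;35;35;50m[48;2;15;15;25m🬂[38;2;35;35;50m[48;2;15;15;25m🬕[38;2;35;35;50m[48;2;15;15;25m🬂[38;2;35;35;50m[48;2;15;15;25m🬕[38;2;35;35;50m[48;2;15;15;25m🬂[38;2;35;35;50m[48;2;15;15;25m🬕[38;2;35;35;50m[48;2;15;15;25m🬂[0m
[38;2;50;255;200m[48;2;21;21;33m🬊[38;2;50;255;200m[48;2;23;23;35m🬀[38;2;35;35;50m[48;2;15;15;25m🬛[38;2;15;15;25m[48;2;35;35;50m🬰[38;2;35;35;50m[48;2;15;15;25m🬛[38;2;15;15;25m[48;2;35;35;50m🬰[38;2;35;35;50m[48;2;15;15;25m🬛[38;2;15;15;25m[48;2;35;35;50m🬰[38;2;35;35;50m[48;2;15;15;25m🬛[38;2;15;15;25m[48;2;35;35;50m🬰[0m
[38;2;15;15;25m[48;2;35;35;50m🬎[38;2;15;15;25m[48;2;35;35;50m🬎[38;2;35;35;50m[48;2;15;15;25m🬲[38;2;15;15;25m[48;2;35;35;50m🬎[38;2;35;35;50m[48;2;15;15;25m🬲[38;2;15;15;25m[48;2;35;35;50m🬎[38;2;35;35;50m[48;2;15;15;25m🬲[38;2;15;15;25m[48;2;35;35;50m🬎[38;2;35;35;50m[48;2;15;15;25m🬲[38;2;15;15;25m[48;2;35;35;50m🬎[0m
[38;2;15;15;25m[48;2;15;15;25m [38;2;15;15;25m[48;2;15;15;25m [38;2;35;35;50m[48;2;15;15;25m▌[38;2;15;15;25m[48;2;15;15;25m [38;2;35;35;50m[48;2;15;15;25m▌[38;2;15;15;25m[48;2;15;15;25m [38;2;35;35;50m[48;2;15;15;25m▌[38;2;15;15;25m[48;2;15;15;25m [38;2;35;35;50m[48;2;15;15;25m▌[38;2;15;15;25m[48;2;15;15;25m [0m
</frame>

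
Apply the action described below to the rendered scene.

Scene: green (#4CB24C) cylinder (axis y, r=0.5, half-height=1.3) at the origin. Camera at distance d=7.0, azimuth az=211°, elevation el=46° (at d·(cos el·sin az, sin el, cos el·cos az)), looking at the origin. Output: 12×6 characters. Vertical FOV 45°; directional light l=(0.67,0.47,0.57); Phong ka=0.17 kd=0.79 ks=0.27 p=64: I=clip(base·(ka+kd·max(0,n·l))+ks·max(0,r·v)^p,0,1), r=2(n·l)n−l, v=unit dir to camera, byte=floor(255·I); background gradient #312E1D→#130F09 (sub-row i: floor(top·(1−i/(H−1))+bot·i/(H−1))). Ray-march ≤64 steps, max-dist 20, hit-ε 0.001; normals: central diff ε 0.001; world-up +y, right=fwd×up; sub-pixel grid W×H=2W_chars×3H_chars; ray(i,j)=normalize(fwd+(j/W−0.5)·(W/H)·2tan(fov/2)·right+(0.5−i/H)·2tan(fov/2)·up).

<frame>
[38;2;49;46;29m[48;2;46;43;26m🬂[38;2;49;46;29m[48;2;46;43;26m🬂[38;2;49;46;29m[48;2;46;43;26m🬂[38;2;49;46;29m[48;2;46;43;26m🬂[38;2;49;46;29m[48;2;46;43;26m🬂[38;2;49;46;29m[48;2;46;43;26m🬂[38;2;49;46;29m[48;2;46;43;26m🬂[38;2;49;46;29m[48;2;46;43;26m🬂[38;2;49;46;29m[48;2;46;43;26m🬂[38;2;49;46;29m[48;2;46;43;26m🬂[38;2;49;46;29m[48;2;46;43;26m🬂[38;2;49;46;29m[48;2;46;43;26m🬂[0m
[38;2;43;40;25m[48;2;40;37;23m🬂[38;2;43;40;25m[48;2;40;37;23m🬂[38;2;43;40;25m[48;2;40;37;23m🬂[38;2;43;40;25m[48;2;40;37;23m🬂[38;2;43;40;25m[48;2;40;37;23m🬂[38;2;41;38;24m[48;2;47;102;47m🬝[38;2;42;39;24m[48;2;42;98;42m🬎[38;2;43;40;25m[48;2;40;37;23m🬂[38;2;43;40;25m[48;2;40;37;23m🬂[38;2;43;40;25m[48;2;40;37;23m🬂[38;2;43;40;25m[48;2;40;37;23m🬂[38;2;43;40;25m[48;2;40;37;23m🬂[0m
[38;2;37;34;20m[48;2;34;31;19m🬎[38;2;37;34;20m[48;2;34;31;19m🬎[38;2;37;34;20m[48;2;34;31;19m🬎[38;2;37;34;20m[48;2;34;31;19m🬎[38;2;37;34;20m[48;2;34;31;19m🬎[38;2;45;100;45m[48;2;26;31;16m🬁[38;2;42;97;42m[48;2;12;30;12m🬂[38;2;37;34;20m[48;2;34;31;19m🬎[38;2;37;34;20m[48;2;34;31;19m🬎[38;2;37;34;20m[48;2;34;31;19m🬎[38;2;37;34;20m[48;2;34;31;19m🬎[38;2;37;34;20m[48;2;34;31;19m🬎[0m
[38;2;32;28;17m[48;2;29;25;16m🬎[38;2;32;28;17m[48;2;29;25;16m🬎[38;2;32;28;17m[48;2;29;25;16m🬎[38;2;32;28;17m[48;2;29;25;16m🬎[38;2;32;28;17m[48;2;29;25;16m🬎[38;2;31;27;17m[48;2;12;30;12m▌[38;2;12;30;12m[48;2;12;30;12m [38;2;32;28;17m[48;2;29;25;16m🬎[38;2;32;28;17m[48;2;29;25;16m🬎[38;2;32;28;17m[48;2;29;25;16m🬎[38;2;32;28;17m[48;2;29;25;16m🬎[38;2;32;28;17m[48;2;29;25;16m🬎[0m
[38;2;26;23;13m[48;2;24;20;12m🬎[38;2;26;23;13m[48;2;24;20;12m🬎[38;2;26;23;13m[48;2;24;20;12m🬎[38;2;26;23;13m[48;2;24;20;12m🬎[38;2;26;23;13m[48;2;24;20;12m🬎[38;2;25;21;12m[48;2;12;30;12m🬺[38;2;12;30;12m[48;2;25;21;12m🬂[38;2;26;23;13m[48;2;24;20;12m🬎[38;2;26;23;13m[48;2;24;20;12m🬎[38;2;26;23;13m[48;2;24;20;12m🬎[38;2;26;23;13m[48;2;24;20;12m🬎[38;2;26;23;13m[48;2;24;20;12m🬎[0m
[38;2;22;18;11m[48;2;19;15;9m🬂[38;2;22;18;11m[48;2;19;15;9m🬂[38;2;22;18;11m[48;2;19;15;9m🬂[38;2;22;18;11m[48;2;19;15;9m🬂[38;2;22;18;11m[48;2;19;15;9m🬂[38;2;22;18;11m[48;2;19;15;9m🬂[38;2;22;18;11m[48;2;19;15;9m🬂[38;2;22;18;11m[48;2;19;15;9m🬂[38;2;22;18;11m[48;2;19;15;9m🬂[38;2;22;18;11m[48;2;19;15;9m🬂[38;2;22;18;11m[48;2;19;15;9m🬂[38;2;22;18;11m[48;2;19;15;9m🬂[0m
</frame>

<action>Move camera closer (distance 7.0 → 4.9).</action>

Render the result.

<frame>
[38;2;49;46;29m[48;2;46;43;26m🬂[38;2;49;46;29m[48;2;46;43;26m🬂[38;2;49;46;29m[48;2;46;43;26m🬂[38;2;49;46;29m[48;2;46;43;26m🬂[38;2;49;46;29m[48;2;46;43;26m🬂[38;2;49;46;29m[48;2;46;43;26m🬂[38;2;49;46;29m[48;2;46;43;26m🬂[38;2;49;46;29m[48;2;46;43;26m🬂[38;2;49;46;29m[48;2;46;43;26m🬂[38;2;49;46;29m[48;2;46;43;26m🬂[38;2;49;46;29m[48;2;46;43;26m🬂[38;2;49;46;29m[48;2;46;43;26m🬂[0m
[38;2;43;40;25m[48;2;40;37;23m🬂[38;2;43;40;25m[48;2;40;37;23m🬂[38;2;43;40;25m[48;2;40;37;23m🬂[38;2;43;40;25m[48;2;40;37;23m🬂[38;2;43;40;25m[48;2;40;37;23m🬂[38;2;43;40;25m[48;2;50;106;50m🬀[38;2;44;99;44m[48;2;42;97;42m🬄[38;2;41;96;41m[48;2;41;38;24m🬓[38;2;43;40;25m[48;2;40;37;23m🬂[38;2;43;40;25m[48;2;40;37;23m🬂[38;2;43;40;25m[48;2;40;37;23m🬂[38;2;43;40;25m[48;2;40;37;23m🬂[0m
[38;2;37;34;20m[48;2;34;31;19m🬎[38;2;37;34;20m[48;2;34;31;19m🬎[38;2;37;34;20m[48;2;34;31;19m🬎[38;2;37;34;20m[48;2;34;31;19m🬎[38;2;37;34;20m[48;2;34;31;19m🬎[38;2;12;30;12m[48;2;12;30;12m [38;2;12;30;12m[48;2;12;30;12m [38;2;12;30;12m[48;2;36;33;20m▌[38;2;37;34;20m[48;2;34;31;19m🬎[38;2;37;34;20m[48;2;34;31;19m🬎[38;2;37;34;20m[48;2;34;31;19m🬎[38;2;37;34;20m[48;2;34;31;19m🬎[0m
[38;2;32;28;17m[48;2;29;25;16m🬎[38;2;32;28;17m[48;2;29;25;16m🬎[38;2;32;28;17m[48;2;29;25;16m🬎[38;2;32;28;17m[48;2;29;25;16m🬎[38;2;32;28;17m[48;2;29;25;16m🬎[38;2;12;30;12m[48;2;13;30;13m🬬[38;2;12;30;12m[48;2;12;30;12m [38;2;12;30;12m[48;2;31;27;17m▌[38;2;32;28;17m[48;2;29;25;16m🬎[38;2;32;28;17m[48;2;29;25;16m🬎[38;2;32;28;17m[48;2;29;25;16m🬎[38;2;32;28;17m[48;2;29;25;16m🬎[0m
[38;2;26;23;13m[48;2;24;20;12m🬎[38;2;26;23;13m[48;2;24;20;12m🬎[38;2;26;23;13m[48;2;24;20;12m🬎[38;2;26;23;13m[48;2;24;20;12m🬎[38;2;26;23;13m[48;2;24;20;12m🬎[38;2;25;21;12m[48;2;12;30;12m🬲[38;2;12;30;12m[48;2;24;20;12m🬝[38;2;26;23;13m[48;2;24;20;12m🬎[38;2;26;23;13m[48;2;24;20;12m🬎[38;2;26;23;13m[48;2;24;20;12m🬎[38;2;26;23;13m[48;2;24;20;12m🬎[38;2;26;23;13m[48;2;24;20;12m🬎[0m
[38;2;22;18;11m[48;2;19;15;9m🬂[38;2;22;18;11m[48;2;19;15;9m🬂[38;2;22;18;11m[48;2;19;15;9m🬂[38;2;22;18;11m[48;2;19;15;9m🬂[38;2;22;18;11m[48;2;19;15;9m🬂[38;2;22;18;11m[48;2;19;15;9m🬂[38;2;22;18;11m[48;2;19;15;9m🬂[38;2;22;18;11m[48;2;19;15;9m🬂[38;2;22;18;11m[48;2;19;15;9m🬂[38;2;22;18;11m[48;2;19;15;9m🬂[38;2;22;18;11m[48;2;19;15;9m🬂[38;2;22;18;11m[48;2;19;15;9m🬂[0m
</frame>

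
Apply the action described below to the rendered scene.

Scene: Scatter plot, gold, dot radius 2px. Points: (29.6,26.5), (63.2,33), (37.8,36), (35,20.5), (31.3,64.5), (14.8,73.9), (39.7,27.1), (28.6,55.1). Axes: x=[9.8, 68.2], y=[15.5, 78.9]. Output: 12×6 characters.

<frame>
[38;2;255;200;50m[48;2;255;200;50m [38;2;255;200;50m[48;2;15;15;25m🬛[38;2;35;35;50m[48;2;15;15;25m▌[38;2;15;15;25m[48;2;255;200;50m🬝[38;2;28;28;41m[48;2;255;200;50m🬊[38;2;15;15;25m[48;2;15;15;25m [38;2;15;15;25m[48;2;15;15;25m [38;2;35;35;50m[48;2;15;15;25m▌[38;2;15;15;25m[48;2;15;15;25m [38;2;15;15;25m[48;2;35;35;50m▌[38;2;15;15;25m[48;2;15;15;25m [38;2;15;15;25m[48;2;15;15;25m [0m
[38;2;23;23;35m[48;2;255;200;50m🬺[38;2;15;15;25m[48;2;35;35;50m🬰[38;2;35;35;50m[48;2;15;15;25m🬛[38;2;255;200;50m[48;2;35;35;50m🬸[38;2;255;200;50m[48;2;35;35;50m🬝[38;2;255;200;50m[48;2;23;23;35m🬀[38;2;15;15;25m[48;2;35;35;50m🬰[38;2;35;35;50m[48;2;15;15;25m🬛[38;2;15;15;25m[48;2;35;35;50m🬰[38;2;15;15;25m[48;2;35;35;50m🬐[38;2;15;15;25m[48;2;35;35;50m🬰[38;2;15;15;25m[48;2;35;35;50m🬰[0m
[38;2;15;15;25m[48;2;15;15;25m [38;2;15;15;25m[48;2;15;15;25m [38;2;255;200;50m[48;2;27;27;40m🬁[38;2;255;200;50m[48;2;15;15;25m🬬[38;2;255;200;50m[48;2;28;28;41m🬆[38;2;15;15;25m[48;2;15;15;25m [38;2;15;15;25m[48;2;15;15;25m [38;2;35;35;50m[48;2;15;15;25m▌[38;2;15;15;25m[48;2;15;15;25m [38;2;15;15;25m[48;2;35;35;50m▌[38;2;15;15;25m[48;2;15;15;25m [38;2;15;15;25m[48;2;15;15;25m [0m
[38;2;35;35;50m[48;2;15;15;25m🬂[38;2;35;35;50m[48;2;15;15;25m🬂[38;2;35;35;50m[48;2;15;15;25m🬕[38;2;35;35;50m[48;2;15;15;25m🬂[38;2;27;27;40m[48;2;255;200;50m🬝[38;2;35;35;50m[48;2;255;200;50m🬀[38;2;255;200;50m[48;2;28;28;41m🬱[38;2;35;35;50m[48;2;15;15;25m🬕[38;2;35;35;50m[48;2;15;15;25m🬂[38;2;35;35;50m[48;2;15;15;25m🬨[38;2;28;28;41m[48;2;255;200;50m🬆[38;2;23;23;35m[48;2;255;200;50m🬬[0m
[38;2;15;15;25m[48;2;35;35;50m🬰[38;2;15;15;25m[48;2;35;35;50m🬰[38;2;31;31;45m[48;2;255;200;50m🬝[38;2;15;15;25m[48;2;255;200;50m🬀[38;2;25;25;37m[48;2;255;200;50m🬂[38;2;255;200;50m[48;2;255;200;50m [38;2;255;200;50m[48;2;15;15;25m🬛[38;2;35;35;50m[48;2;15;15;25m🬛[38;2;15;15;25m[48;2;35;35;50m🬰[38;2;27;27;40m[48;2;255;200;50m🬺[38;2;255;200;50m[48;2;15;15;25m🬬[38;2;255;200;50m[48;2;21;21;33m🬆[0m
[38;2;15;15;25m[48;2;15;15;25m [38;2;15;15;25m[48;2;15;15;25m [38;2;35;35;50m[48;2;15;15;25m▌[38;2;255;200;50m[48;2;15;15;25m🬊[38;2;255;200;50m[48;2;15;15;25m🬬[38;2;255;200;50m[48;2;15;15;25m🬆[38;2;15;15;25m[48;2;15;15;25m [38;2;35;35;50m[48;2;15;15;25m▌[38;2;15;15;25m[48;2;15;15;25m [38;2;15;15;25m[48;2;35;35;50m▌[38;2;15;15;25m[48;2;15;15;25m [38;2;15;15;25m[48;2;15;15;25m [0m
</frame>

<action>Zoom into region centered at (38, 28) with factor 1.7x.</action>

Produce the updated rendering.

<frame>
[38;2;15;15;25m[48;2;15;15;25m [38;2;15;15;25m[48;2;15;15;25m [38;2;35;35;50m[48;2;15;15;25m▌[38;2;15;15;25m[48;2;15;15;25m [38;2;15;15;25m[48;2;35;35;50m▌[38;2;15;15;25m[48;2;255;200;50m🬝[38;2;15;15;25m[48;2;15;15;25m [38;2;35;35;50m[48;2;15;15;25m▌[38;2;15;15;25m[48;2;15;15;25m [38;2;15;15;25m[48;2;35;35;50m▌[38;2;15;15;25m[48;2;15;15;25m [38;2;15;15;25m[48;2;15;15;25m [0m
[38;2;15;15;25m[48;2;35;35;50m🬰[38;2;15;15;25m[48;2;35;35;50m🬰[38;2;35;35;50m[48;2;15;15;25m🬛[38;2;15;15;25m[48;2;35;35;50m🬰[38;2;27;27;40m[48;2;255;200;50m🬴[38;2;255;200;50m[48;2;255;200;50m [38;2;255;200;50m[48;2;15;15;25m🬛[38;2;35;35;50m[48;2;15;15;25m🬛[38;2;15;15;25m[48;2;35;35;50m🬰[38;2;15;15;25m[48;2;35;35;50m🬐[38;2;15;15;25m[48;2;35;35;50m🬰[38;2;15;15;25m[48;2;35;35;50m🬰[0m
[38;2;15;15;25m[48;2;15;15;25m [38;2;15;15;25m[48;2;15;15;25m [38;2;28;28;41m[48;2;255;200;50m🬆[38;2;15;15;25m[48;2;255;200;50m🬬[38;2;15;15;25m[48;2;35;35;50m▌[38;2;15;15;25m[48;2;255;200;50m🬄[38;2;255;200;50m[48;2;15;15;25m🬺[38;2;23;23;35m[48;2;255;200;50m🬬[38;2;15;15;25m[48;2;15;15;25m [38;2;15;15;25m[48;2;35;35;50m▌[38;2;15;15;25m[48;2;15;15;25m [38;2;15;15;25m[48;2;15;15;25m [0m
[38;2;35;35;50m[48;2;15;15;25m🬂[38;2;255;200;50m[48;2;19;19;30m🬁[38;2;255;200;50m[48;2;35;35;50m🬬[38;2;255;200;50m[48;2;15;15;25m🬥[38;2;35;35;50m[48;2;255;200;50m🬀[38;2;255;200;50m[48;2;25;25;37m🬳[38;2;255;200;50m[48;2;15;15;25m🬆[38;2;35;35;50m[48;2;15;15;25m🬕[38;2;35;35;50m[48;2;15;15;25m🬂[38;2;35;35;50m[48;2;15;15;25m🬨[38;2;35;35;50m[48;2;15;15;25m🬂[38;2;35;35;50m[48;2;15;15;25m🬂[0m
[38;2;15;15;25m[48;2;35;35;50m🬰[38;2;15;15;25m[48;2;35;35;50m🬰[38;2;35;35;50m[48;2;15;15;25m🬛[38;2;15;15;25m[48;2;35;35;50m🬰[38;2;255;200;50m[48;2;28;28;41m🬊[38;2;255;200;50m[48;2;23;23;35m🬀[38;2;15;15;25m[48;2;35;35;50m🬰[38;2;35;35;50m[48;2;15;15;25m🬛[38;2;15;15;25m[48;2;35;35;50m🬰[38;2;15;15;25m[48;2;35;35;50m🬐[38;2;15;15;25m[48;2;35;35;50m🬰[38;2;15;15;25m[48;2;35;35;50m🬰[0m
[38;2;15;15;25m[48;2;15;15;25m [38;2;15;15;25m[48;2;15;15;25m [38;2;35;35;50m[48;2;15;15;25m▌[38;2;15;15;25m[48;2;15;15;25m [38;2;15;15;25m[48;2;35;35;50m▌[38;2;15;15;25m[48;2;15;15;25m [38;2;15;15;25m[48;2;15;15;25m [38;2;35;35;50m[48;2;15;15;25m▌[38;2;15;15;25m[48;2;15;15;25m [38;2;15;15;25m[48;2;35;35;50m▌[38;2;15;15;25m[48;2;15;15;25m [38;2;15;15;25m[48;2;15;15;25m [0m
</frame>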